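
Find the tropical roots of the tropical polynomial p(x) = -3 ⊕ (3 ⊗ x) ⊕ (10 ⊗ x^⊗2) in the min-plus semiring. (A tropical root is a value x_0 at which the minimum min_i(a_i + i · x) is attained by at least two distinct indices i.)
Roots: {-7, -6}

Each tropical root is a break point of the lower envelope of the lines y = a_i + i · x (there are 3 lines, with slopes 0, 1, ..., 2). Only the lines that attain the minimum somewhere contribute to roots; other lines are dominated. Here the surviving (envelope) indices are i = 2, i = 1, i = 0.
Intersections between consecutive envelope lines give the roots: for adjacent envelope indices i < j the intersection is x = (a_i − a_j) / (j − i). Reading off the sorted break points: {-7, -6}.
Verification: at each break x_0, at least two indices attain the minimum of min_i(a_i + i · x_0).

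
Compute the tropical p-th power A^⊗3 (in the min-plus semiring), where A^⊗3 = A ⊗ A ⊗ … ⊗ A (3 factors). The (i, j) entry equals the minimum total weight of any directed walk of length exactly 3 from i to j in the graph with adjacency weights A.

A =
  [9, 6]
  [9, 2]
A^⊗3 =
  [17, 10]
  [13, 6]

Each entry (A^⊗3)_ij equals the minimum over all length-3 walks i = v_0 → v_1 → … → v_3 = j of Σ_t A[v_t][v_{t+1}]. For example, for (i, j) = (0, 1) we minimise over 4 possible intermediate vertex sequences; the minimum is 10, attained along the walk 0 → 1 → 1 → 1.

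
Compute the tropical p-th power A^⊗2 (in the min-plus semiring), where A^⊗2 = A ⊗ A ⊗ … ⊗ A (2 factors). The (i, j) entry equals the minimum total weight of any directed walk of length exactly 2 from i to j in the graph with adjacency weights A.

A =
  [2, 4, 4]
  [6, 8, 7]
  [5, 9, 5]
A^⊗2 =
  [4, 6, 6]
  [8, 10, 10]
  [7, 9, 9]

Each entry (A^⊗2)_ij equals the minimum over all length-2 walks i = v_0 → v_1 → … → v_2 = j of Σ_t A[v_t][v_{t+1}]. For example, for (i, j) = (0, 2) we minimise over 3 possible intermediate vertex sequences; the minimum is 6, attained along the walk 0 → 0 → 2.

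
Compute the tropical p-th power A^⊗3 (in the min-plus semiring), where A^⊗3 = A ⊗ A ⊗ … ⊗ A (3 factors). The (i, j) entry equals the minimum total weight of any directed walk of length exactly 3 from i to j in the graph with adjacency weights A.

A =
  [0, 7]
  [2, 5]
A^⊗3 =
  [0, 7]
  [2, 9]

Each entry (A^⊗3)_ij equals the minimum over all length-3 walks i = v_0 → v_1 → … → v_3 = j of Σ_t A[v_t][v_{t+1}]. For example, for (i, j) = (0, 1) we minimise over 4 possible intermediate vertex sequences; the minimum is 7, attained along the walk 0 → 0 → 0 → 1.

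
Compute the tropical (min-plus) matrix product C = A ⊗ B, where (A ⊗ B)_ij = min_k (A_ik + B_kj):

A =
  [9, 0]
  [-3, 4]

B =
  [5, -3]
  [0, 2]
A ⊗ B =
  [0, 2]
  [2, -6]

Apply the min-plus product entry-by-entry:
  C[0][0] = min over k of (A[0][0] + B[0][0] = 9 + 5 = 14, A[0][1] + B[1][0] = 0 + 0 = 0) = 0 (attained at k = 1)
  C[0][1] = min over k of (A[0][0] + B[0][1] = 9 + -3 = 6, A[0][1] + B[1][1] = 0 + 2 = 2) = 2 (attained at k = 1)
  C[1][0] = min over k of (A[1][0] + B[0][0] = -3 + 5 = 2, A[1][1] + B[1][0] = 4 + 0 = 4) = 2 (attained at k = 0)
  C[1][1] = min over k of (A[1][0] + B[0][1] = -3 + -3 = -6, A[1][1] + B[1][1] = 4 + 2 = 6) = -6 (attained at k = 0)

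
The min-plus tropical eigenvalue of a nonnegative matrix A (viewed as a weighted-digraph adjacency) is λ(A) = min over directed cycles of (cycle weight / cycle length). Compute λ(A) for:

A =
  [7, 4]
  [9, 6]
λ(A) = 6

Enumerate directed cycles and compute their means (weight / length). Sample:
  cycle 0 → 0: weight = 7, length = 1, mean = 7/1 ≈ 7.000
  cycle 1 → 1: weight = 6, length = 1, mean = 6/1 ≈ 6.000
  cycle 0 → 1 → 0: weight = 13, length = 2, mean = 13/2 ≈ 6.500
  cycle 1 → 0 → 1: weight = 13, length = 2, mean = 13/2 ≈ 6.500
Minimum mean = 6.000, attained e.g. along the cycle 1 → 1 with weight 6 and length 1. So λ(A) = 6/1 = 6.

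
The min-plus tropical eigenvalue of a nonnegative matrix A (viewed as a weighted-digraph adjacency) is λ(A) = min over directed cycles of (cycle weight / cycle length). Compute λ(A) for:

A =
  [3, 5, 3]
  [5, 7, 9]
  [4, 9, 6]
λ(A) = 3

Enumerate directed cycles and compute their means (weight / length). Sample:
  cycle 0 → 0: weight = 3, length = 1, mean = 3/1 ≈ 3.000
  cycle 1 → 1: weight = 7, length = 1, mean = 7/1 ≈ 7.000
  cycle 2 → 2: weight = 6, length = 1, mean = 6/1 ≈ 6.000
  cycle 0 → 1 → 0: weight = 10, length = 2, mean = 10/2 ≈ 5.000
  cycle 0 → 2 → 0: weight = 7, length = 2, mean = 7/2 ≈ 3.500
  cycle 1 → 0 → 1: weight = 10, length = 2, mean = 10/2 ≈ 5.000
Minimum mean = 3.000, attained e.g. along the cycle 0 → 0 with weight 3 and length 1. So λ(A) = 3/1 = 3.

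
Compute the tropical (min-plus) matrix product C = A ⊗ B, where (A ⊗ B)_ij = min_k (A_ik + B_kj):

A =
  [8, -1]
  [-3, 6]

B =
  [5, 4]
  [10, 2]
A ⊗ B =
  [9, 1]
  [2, 1]

Apply the min-plus product entry-by-entry:
  C[0][0] = min over k of (A[0][0] + B[0][0] = 8 + 5 = 13, A[0][1] + B[1][0] = -1 + 10 = 9) = 9 (attained at k = 1)
  C[0][1] = min over k of (A[0][0] + B[0][1] = 8 + 4 = 12, A[0][1] + B[1][1] = -1 + 2 = 1) = 1 (attained at k = 1)
  C[1][0] = min over k of (A[1][0] + B[0][0] = -3 + 5 = 2, A[1][1] + B[1][0] = 6 + 10 = 16) = 2 (attained at k = 0)
  C[1][1] = min over k of (A[1][0] + B[0][1] = -3 + 4 = 1, A[1][1] + B[1][1] = 6 + 2 = 8) = 1 (attained at k = 0)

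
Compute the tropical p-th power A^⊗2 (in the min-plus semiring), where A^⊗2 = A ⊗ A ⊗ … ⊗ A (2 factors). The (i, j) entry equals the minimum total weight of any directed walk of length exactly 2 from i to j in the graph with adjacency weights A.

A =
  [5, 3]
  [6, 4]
A^⊗2 =
  [9, 7]
  [10, 8]

Each entry (A^⊗2)_ij equals the minimum over all length-2 walks i = v_0 → v_1 → … → v_2 = j of Σ_t A[v_t][v_{t+1}]. For example, for (i, j) = (0, 1) we minimise over 2 possible intermediate vertex sequences; the minimum is 7, attained along the walk 0 → 1 → 1.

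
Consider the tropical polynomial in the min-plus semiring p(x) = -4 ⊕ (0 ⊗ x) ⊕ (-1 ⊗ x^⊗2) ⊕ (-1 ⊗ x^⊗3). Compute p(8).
p(8) = -4

A tropical monomial a ⊗ x^⊗i evaluates to a + i · x. Evaluating each term at x = 8:
  Term 0 contributes -4 + 0 · 8 = -4
  Term 1 contributes 0 + 1 · 8 = 8
  Term 2 contributes -1 + 2 · 8 = 15
  Term 3 contributes -1 + 3 · 8 = 23
p(8) = ⊕ of these = min[-4, 8, 15, 23] = -4.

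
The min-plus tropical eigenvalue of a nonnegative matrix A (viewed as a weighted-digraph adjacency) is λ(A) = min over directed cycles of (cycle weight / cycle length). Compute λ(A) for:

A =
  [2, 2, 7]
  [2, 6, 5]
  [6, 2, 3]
λ(A) = 2

Enumerate directed cycles and compute their means (weight / length). Sample:
  cycle 0 → 0: weight = 2, length = 1, mean = 2/1 ≈ 2.000
  cycle 1 → 1: weight = 6, length = 1, mean = 6/1 ≈ 6.000
  cycle 2 → 2: weight = 3, length = 1, mean = 3/1 ≈ 3.000
  cycle 0 → 1 → 0: weight = 4, length = 2, mean = 4/2 ≈ 2.000
  cycle 0 → 2 → 0: weight = 13, length = 2, mean = 13/2 ≈ 6.500
  cycle 1 → 0 → 1: weight = 4, length = 2, mean = 4/2 ≈ 2.000
Minimum mean = 2.000, attained e.g. along the cycle 0 → 0 with weight 2 and length 1. So λ(A) = 2/1 = 2.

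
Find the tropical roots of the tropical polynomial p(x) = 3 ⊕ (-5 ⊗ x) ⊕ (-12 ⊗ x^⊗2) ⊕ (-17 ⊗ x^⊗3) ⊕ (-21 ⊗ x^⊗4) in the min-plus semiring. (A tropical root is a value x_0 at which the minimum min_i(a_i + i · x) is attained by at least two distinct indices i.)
Roots: {4, 5, 7, 8}

Each tropical root is a break point of the lower envelope of the lines y = a_i + i · x (there are 5 lines, with slopes 0, 1, ..., 4). Only the lines that attain the minimum somewhere contribute to roots; other lines are dominated. Here the surviving (envelope) indices are i = 4, i = 3, i = 2, i = 1, i = 0.
Intersections between consecutive envelope lines give the roots: for adjacent envelope indices i < j the intersection is x = (a_i − a_j) / (j − i). Reading off the sorted break points: {4, 5, 7, 8}.
Verification: at each break x_0, at least two indices attain the minimum of min_i(a_i + i · x_0).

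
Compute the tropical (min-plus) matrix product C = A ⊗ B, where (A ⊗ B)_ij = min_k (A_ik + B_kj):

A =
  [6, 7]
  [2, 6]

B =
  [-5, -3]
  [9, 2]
A ⊗ B =
  [1, 3]
  [-3, -1]

Apply the min-plus product entry-by-entry:
  C[0][0] = min over k of (A[0][0] + B[0][0] = 6 + -5 = 1, A[0][1] + B[1][0] = 7 + 9 = 16) = 1 (attained at k = 0)
  C[0][1] = min over k of (A[0][0] + B[0][1] = 6 + -3 = 3, A[0][1] + B[1][1] = 7 + 2 = 9) = 3 (attained at k = 0)
  C[1][0] = min over k of (A[1][0] + B[0][0] = 2 + -5 = -3, A[1][1] + B[1][0] = 6 + 9 = 15) = -3 (attained at k = 0)
  C[1][1] = min over k of (A[1][0] + B[0][1] = 2 + -3 = -1, A[1][1] + B[1][1] = 6 + 2 = 8) = -1 (attained at k = 0)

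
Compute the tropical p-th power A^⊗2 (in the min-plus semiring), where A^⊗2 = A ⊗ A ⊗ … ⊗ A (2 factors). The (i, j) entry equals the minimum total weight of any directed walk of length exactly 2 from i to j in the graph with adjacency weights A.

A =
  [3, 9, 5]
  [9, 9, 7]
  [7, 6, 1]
A^⊗2 =
  [6, 11, 6]
  [12, 13, 8]
  [8, 7, 2]

Each entry (A^⊗2)_ij equals the minimum over all length-2 walks i = v_0 → v_1 → … → v_2 = j of Σ_t A[v_t][v_{t+1}]. For example, for (i, j) = (0, 2) we minimise over 3 possible intermediate vertex sequences; the minimum is 6, attained along the walk 0 → 2 → 2.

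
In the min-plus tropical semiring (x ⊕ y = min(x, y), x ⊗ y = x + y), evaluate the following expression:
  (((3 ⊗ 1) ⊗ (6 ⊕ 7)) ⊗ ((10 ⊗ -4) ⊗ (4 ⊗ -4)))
(((3 ⊗ 1) ⊗ (6 ⊕ 7)) ⊗ ((10 ⊗ -4) ⊗ (4 ⊗ -4))) = 16

Expand innermost to outermost. Recall ⊕ takes the minimum of its arguments and ⊗ takes their sum. Working out the expression (((3 ⊗ 1) ⊗ (6 ⊕ 7)) ⊗ ((10 ⊗ -4) ⊗ (4 ⊗ -4))) gives 16.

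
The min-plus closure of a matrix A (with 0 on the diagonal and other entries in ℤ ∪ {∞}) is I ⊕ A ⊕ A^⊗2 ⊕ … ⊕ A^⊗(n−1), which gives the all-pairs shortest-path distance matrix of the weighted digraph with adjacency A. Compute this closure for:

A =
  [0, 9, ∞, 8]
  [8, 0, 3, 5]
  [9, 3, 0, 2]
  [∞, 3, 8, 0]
Closure =
  [0, 9, 12, 8]
  [8, 0, 3, 5]
  [9, 3, 0, 2]
  [11, 3, 6, 0]

This is the Floyd-Warshall all-pairs shortest-path computation. For each intermediate vertex k = 0, 1, …, 3, update dist[i][j] ← min(dist[i][j], dist[i][k] + dist[k][j]). The final matrix gives, for each (i, j), the minimum total weight of any directed path from i to j (possibly empty when i = j).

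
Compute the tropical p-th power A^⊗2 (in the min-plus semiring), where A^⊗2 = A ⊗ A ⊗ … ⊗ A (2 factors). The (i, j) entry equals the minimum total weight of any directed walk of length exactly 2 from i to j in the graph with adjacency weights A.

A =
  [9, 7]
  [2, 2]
A^⊗2 =
  [9, 9]
  [4, 4]

Each entry (A^⊗2)_ij equals the minimum over all length-2 walks i = v_0 → v_1 → … → v_2 = j of Σ_t A[v_t][v_{t+1}]. For example, for (i, j) = (0, 1) we minimise over 2 possible intermediate vertex sequences; the minimum is 9, attained along the walk 0 → 1 → 1.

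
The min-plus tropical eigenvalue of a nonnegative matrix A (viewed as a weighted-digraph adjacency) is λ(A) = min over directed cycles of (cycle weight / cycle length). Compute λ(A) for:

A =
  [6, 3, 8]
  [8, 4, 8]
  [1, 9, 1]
λ(A) = 1

Enumerate directed cycles and compute their means (weight / length). Sample:
  cycle 0 → 0: weight = 6, length = 1, mean = 6/1 ≈ 6.000
  cycle 1 → 1: weight = 4, length = 1, mean = 4/1 ≈ 4.000
  cycle 2 → 2: weight = 1, length = 1, mean = 1/1 ≈ 1.000
  cycle 0 → 1 → 0: weight = 11, length = 2, mean = 11/2 ≈ 5.500
  cycle 0 → 2 → 0: weight = 9, length = 2, mean = 9/2 ≈ 4.500
  cycle 1 → 0 → 1: weight = 11, length = 2, mean = 11/2 ≈ 5.500
Minimum mean = 1.000, attained e.g. along the cycle 2 → 2 with weight 1 and length 1. So λ(A) = 1/1 = 1.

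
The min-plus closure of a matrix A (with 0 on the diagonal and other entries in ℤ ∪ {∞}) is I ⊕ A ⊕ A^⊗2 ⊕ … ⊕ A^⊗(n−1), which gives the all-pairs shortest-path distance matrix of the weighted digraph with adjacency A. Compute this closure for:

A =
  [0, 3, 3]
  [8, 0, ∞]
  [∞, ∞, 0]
Closure =
  [0, 3, 3]
  [8, 0, 11]
  [∞, ∞, 0]

This is the Floyd-Warshall all-pairs shortest-path computation. For each intermediate vertex k = 0, 1, …, 2, update dist[i][j] ← min(dist[i][j], dist[i][k] + dist[k][j]). The final matrix gives, for each (i, j), the minimum total weight of any directed path from i to j (possibly empty when i = j).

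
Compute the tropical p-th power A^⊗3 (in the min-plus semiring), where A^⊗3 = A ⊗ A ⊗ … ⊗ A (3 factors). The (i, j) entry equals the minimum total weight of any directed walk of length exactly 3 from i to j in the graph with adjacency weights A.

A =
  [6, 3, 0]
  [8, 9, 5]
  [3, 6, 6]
A^⊗3 =
  [9, 6, 3]
  [11, 11, 8]
  [6, 9, 9]

Each entry (A^⊗3)_ij equals the minimum over all length-3 walks i = v_0 → v_1 → … → v_3 = j of Σ_t A[v_t][v_{t+1}]. For example, for (i, j) = (0, 2) we minimise over 9 possible intermediate vertex sequences; the minimum is 3, attained along the walk 0 → 2 → 0 → 2.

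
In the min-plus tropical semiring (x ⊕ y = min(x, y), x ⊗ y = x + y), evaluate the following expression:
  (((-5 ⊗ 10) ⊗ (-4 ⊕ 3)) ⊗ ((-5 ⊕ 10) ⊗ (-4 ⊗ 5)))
(((-5 ⊗ 10) ⊗ (-4 ⊕ 3)) ⊗ ((-5 ⊕ 10) ⊗ (-4 ⊗ 5))) = -3

Expand innermost to outermost. Recall ⊕ takes the minimum of its arguments and ⊗ takes their sum. Working out the expression (((-5 ⊗ 10) ⊗ (-4 ⊕ 3)) ⊗ ((-5 ⊕ 10) ⊗ (-4 ⊗ 5))) gives -3.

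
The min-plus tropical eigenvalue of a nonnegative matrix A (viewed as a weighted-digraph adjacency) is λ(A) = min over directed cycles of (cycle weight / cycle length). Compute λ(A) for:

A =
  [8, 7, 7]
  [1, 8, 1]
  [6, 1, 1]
λ(A) = 1

Enumerate directed cycles and compute their means (weight / length). Sample:
  cycle 0 → 0: weight = 8, length = 1, mean = 8/1 ≈ 8.000
  cycle 1 → 1: weight = 8, length = 1, mean = 8/1 ≈ 8.000
  cycle 2 → 2: weight = 1, length = 1, mean = 1/1 ≈ 1.000
  cycle 0 → 1 → 0: weight = 8, length = 2, mean = 8/2 ≈ 4.000
  cycle 0 → 2 → 0: weight = 13, length = 2, mean = 13/2 ≈ 6.500
  cycle 1 → 0 → 1: weight = 8, length = 2, mean = 8/2 ≈ 4.000
Minimum mean = 1.000, attained e.g. along the cycle 2 → 2 with weight 1 and length 1. So λ(A) = 1/1 = 1.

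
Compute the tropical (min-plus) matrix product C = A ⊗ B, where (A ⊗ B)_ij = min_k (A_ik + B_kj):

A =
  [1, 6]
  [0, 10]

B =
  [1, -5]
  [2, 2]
A ⊗ B =
  [2, -4]
  [1, -5]

Apply the min-plus product entry-by-entry:
  C[0][0] = min over k of (A[0][0] + B[0][0] = 1 + 1 = 2, A[0][1] + B[1][0] = 6 + 2 = 8) = 2 (attained at k = 0)
  C[0][1] = min over k of (A[0][0] + B[0][1] = 1 + -5 = -4, A[0][1] + B[1][1] = 6 + 2 = 8) = -4 (attained at k = 0)
  C[1][0] = min over k of (A[1][0] + B[0][0] = 0 + 1 = 1, A[1][1] + B[1][0] = 10 + 2 = 12) = 1 (attained at k = 0)
  C[1][1] = min over k of (A[1][0] + B[0][1] = 0 + -5 = -5, A[1][1] + B[1][1] = 10 + 2 = 12) = -5 (attained at k = 0)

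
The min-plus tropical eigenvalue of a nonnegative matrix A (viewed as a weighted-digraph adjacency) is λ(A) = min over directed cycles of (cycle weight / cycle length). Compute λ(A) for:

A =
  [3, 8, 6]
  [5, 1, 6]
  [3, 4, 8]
λ(A) = 1

Enumerate directed cycles and compute their means (weight / length). Sample:
  cycle 0 → 0: weight = 3, length = 1, mean = 3/1 ≈ 3.000
  cycle 1 → 1: weight = 1, length = 1, mean = 1/1 ≈ 1.000
  cycle 2 → 2: weight = 8, length = 1, mean = 8/1 ≈ 8.000
  cycle 0 → 1 → 0: weight = 13, length = 2, mean = 13/2 ≈ 6.500
  cycle 0 → 2 → 0: weight = 9, length = 2, mean = 9/2 ≈ 4.500
  cycle 1 → 0 → 1: weight = 13, length = 2, mean = 13/2 ≈ 6.500
Minimum mean = 1.000, attained e.g. along the cycle 1 → 1 with weight 1 and length 1. So λ(A) = 1/1 = 1.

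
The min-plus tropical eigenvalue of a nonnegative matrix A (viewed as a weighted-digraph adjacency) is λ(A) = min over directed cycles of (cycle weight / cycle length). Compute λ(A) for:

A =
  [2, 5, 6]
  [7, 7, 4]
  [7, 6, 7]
λ(A) = 2

Enumerate directed cycles and compute their means (weight / length). Sample:
  cycle 0 → 0: weight = 2, length = 1, mean = 2/1 ≈ 2.000
  cycle 1 → 1: weight = 7, length = 1, mean = 7/1 ≈ 7.000
  cycle 2 → 2: weight = 7, length = 1, mean = 7/1 ≈ 7.000
  cycle 0 → 1 → 0: weight = 12, length = 2, mean = 12/2 ≈ 6.000
  cycle 0 → 2 → 0: weight = 13, length = 2, mean = 13/2 ≈ 6.500
  cycle 1 → 0 → 1: weight = 12, length = 2, mean = 12/2 ≈ 6.000
Minimum mean = 2.000, attained e.g. along the cycle 0 → 0 with weight 2 and length 1. So λ(A) = 2/1 = 2.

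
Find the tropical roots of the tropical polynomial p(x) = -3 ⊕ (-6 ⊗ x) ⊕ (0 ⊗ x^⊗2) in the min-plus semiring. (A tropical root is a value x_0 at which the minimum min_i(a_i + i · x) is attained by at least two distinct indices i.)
Roots: {-6, 3}

Each tropical root is a break point of the lower envelope of the lines y = a_i + i · x (there are 3 lines, with slopes 0, 1, ..., 2). Only the lines that attain the minimum somewhere contribute to roots; other lines are dominated. Here the surviving (envelope) indices are i = 2, i = 1, i = 0.
Intersections between consecutive envelope lines give the roots: for adjacent envelope indices i < j the intersection is x = (a_i − a_j) / (j − i). Reading off the sorted break points: {-6, 3}.
Verification: at each break x_0, at least two indices attain the minimum of min_i(a_i + i · x_0).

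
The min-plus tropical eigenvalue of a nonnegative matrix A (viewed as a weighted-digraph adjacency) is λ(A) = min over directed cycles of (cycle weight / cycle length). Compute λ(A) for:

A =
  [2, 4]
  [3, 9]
λ(A) = 2

Enumerate directed cycles and compute their means (weight / length). Sample:
  cycle 0 → 0: weight = 2, length = 1, mean = 2/1 ≈ 2.000
  cycle 1 → 1: weight = 9, length = 1, mean = 9/1 ≈ 9.000
  cycle 0 → 1 → 0: weight = 7, length = 2, mean = 7/2 ≈ 3.500
  cycle 1 → 0 → 1: weight = 7, length = 2, mean = 7/2 ≈ 3.500
Minimum mean = 2.000, attained e.g. along the cycle 0 → 0 with weight 2 and length 1. So λ(A) = 2/1 = 2.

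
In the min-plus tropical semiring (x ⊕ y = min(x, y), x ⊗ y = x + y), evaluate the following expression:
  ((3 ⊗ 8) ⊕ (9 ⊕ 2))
((3 ⊗ 8) ⊕ (9 ⊕ 2)) = 2

Expand innermost to outermost. Recall ⊕ takes the minimum of its arguments and ⊗ takes their sum. Working out the expression ((3 ⊗ 8) ⊕ (9 ⊕ 2)) gives 2.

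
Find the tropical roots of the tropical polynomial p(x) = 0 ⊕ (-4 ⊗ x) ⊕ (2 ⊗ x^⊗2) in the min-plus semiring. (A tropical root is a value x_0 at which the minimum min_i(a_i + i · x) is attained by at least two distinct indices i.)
Roots: {-6, 4}

Each tropical root is a break point of the lower envelope of the lines y = a_i + i · x (there are 3 lines, with slopes 0, 1, ..., 2). Only the lines that attain the minimum somewhere contribute to roots; other lines are dominated. Here the surviving (envelope) indices are i = 2, i = 1, i = 0.
Intersections between consecutive envelope lines give the roots: for adjacent envelope indices i < j the intersection is x = (a_i − a_j) / (j − i). Reading off the sorted break points: {-6, 4}.
Verification: at each break x_0, at least two indices attain the minimum of min_i(a_i + i · x_0).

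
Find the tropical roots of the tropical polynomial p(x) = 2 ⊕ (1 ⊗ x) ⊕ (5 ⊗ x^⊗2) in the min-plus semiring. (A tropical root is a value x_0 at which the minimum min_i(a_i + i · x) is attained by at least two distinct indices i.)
Roots: {-4, 1}

Each tropical root is a break point of the lower envelope of the lines y = a_i + i · x (there are 3 lines, with slopes 0, 1, ..., 2). Only the lines that attain the minimum somewhere contribute to roots; other lines are dominated. Here the surviving (envelope) indices are i = 2, i = 1, i = 0.
Intersections between consecutive envelope lines give the roots: for adjacent envelope indices i < j the intersection is x = (a_i − a_j) / (j − i). Reading off the sorted break points: {-4, 1}.
Verification: at each break x_0, at least two indices attain the minimum of min_i(a_i + i · x_0).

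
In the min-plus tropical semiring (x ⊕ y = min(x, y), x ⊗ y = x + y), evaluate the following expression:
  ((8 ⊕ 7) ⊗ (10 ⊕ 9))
((8 ⊕ 7) ⊗ (10 ⊕ 9)) = 16

Expand innermost to outermost. Recall ⊕ takes the minimum of its arguments and ⊗ takes their sum. Working out the expression ((8 ⊕ 7) ⊗ (10 ⊕ 9)) gives 16.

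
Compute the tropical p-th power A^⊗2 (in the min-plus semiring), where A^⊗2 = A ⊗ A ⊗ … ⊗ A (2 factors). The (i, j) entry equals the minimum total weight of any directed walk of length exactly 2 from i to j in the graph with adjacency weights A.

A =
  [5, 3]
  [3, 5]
A^⊗2 =
  [6, 8]
  [8, 6]

Each entry (A^⊗2)_ij equals the minimum over all length-2 walks i = v_0 → v_1 → … → v_2 = j of Σ_t A[v_t][v_{t+1}]. For example, for (i, j) = (0, 1) we minimise over 2 possible intermediate vertex sequences; the minimum is 8, attained along the walk 0 → 0 → 1.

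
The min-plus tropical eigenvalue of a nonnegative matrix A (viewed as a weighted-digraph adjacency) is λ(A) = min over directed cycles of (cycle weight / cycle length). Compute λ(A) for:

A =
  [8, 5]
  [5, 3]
λ(A) = 3

Enumerate directed cycles and compute their means (weight / length). Sample:
  cycle 0 → 0: weight = 8, length = 1, mean = 8/1 ≈ 8.000
  cycle 1 → 1: weight = 3, length = 1, mean = 3/1 ≈ 3.000
  cycle 0 → 1 → 0: weight = 10, length = 2, mean = 10/2 ≈ 5.000
  cycle 1 → 0 → 1: weight = 10, length = 2, mean = 10/2 ≈ 5.000
Minimum mean = 3.000, attained e.g. along the cycle 1 → 1 with weight 3 and length 1. So λ(A) = 3/1 = 3.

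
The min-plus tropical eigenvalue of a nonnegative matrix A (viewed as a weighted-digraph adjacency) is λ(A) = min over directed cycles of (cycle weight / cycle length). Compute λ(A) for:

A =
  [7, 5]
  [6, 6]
λ(A) = 11/2

Enumerate directed cycles and compute their means (weight / length). Sample:
  cycle 0 → 0: weight = 7, length = 1, mean = 7/1 ≈ 7.000
  cycle 1 → 1: weight = 6, length = 1, mean = 6/1 ≈ 6.000
  cycle 0 → 1 → 0: weight = 11, length = 2, mean = 11/2 ≈ 5.500
  cycle 1 → 0 → 1: weight = 11, length = 2, mean = 11/2 ≈ 5.500
Minimum mean = 5.500, attained e.g. along the cycle 0 → 1 → 0 with weight 11 and length 2. So λ(A) = 11/2 = 11/2.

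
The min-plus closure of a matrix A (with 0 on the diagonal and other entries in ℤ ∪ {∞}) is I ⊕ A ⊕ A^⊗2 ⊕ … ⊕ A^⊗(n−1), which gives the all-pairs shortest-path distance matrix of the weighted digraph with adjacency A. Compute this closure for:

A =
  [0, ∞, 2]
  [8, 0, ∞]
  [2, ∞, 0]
Closure =
  [0, ∞, 2]
  [8, 0, 10]
  [2, ∞, 0]

This is the Floyd-Warshall all-pairs shortest-path computation. For each intermediate vertex k = 0, 1, …, 2, update dist[i][j] ← min(dist[i][j], dist[i][k] + dist[k][j]). The final matrix gives, for each (i, j), the minimum total weight of any directed path from i to j (possibly empty when i = j).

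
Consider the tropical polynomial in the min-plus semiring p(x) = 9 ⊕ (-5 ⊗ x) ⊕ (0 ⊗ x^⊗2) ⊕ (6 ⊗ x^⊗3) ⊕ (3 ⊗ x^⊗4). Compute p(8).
p(8) = 3

A tropical monomial a ⊗ x^⊗i evaluates to a + i · x. Evaluating each term at x = 8:
  Term 0 contributes 9 + 0 · 8 = 9
  Term 1 contributes -5 + 1 · 8 = 3
  Term 2 contributes 0 + 2 · 8 = 16
  Term 3 contributes 6 + 3 · 8 = 30
  Term 4 contributes 3 + 4 · 8 = 35
p(8) = ⊕ of these = min[9, 3, 16, 30, 35] = 3.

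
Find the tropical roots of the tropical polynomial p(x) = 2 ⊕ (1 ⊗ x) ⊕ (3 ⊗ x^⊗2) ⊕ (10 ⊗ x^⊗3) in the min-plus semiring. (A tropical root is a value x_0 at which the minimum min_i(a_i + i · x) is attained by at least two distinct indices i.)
Roots: {-7, -2, 1}

Each tropical root is a break point of the lower envelope of the lines y = a_i + i · x (there are 4 lines, with slopes 0, 1, ..., 3). Only the lines that attain the minimum somewhere contribute to roots; other lines are dominated. Here the surviving (envelope) indices are i = 3, i = 2, i = 1, i = 0.
Intersections between consecutive envelope lines give the roots: for adjacent envelope indices i < j the intersection is x = (a_i − a_j) / (j − i). Reading off the sorted break points: {-7, -2, 1}.
Verification: at each break x_0, at least two indices attain the minimum of min_i(a_i + i · x_0).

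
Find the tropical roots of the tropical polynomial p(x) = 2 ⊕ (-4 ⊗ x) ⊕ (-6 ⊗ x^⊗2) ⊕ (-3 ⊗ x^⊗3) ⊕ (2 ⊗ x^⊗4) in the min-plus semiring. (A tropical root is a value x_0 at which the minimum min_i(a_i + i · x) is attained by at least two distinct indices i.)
Roots: {-5, -3, 2, 6}

Each tropical root is a break point of the lower envelope of the lines y = a_i + i · x (there are 5 lines, with slopes 0, 1, ..., 4). Only the lines that attain the minimum somewhere contribute to roots; other lines are dominated. Here the surviving (envelope) indices are i = 4, i = 3, i = 2, i = 1, i = 0.
Intersections between consecutive envelope lines give the roots: for adjacent envelope indices i < j the intersection is x = (a_i − a_j) / (j − i). Reading off the sorted break points: {-5, -3, 2, 6}.
Verification: at each break x_0, at least two indices attain the minimum of min_i(a_i + i · x_0).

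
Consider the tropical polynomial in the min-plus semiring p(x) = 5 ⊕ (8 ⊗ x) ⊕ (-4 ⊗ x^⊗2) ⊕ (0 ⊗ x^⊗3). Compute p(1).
p(1) = -2

A tropical monomial a ⊗ x^⊗i evaluates to a + i · x. Evaluating each term at x = 1:
  Term 0 contributes 5 + 0 · 1 = 5
  Term 1 contributes 8 + 1 · 1 = 9
  Term 2 contributes -4 + 2 · 1 = -2
  Term 3 contributes 0 + 3 · 1 = 3
p(1) = ⊕ of these = min[5, 9, -2, 3] = -2.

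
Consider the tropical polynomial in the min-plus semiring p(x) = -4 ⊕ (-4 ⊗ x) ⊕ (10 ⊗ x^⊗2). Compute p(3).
p(3) = -4

A tropical monomial a ⊗ x^⊗i evaluates to a + i · x. Evaluating each term at x = 3:
  Term 0 contributes -4 + 0 · 3 = -4
  Term 1 contributes -4 + 1 · 3 = -1
  Term 2 contributes 10 + 2 · 3 = 16
p(3) = ⊕ of these = min[-4, -1, 16] = -4.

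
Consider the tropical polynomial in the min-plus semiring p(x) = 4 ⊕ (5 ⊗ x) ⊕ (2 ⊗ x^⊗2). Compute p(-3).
p(-3) = -4

A tropical monomial a ⊗ x^⊗i evaluates to a + i · x. Evaluating each term at x = -3:
  Term 0 contributes 4 + 0 · -3 = 4
  Term 1 contributes 5 + 1 · -3 = 2
  Term 2 contributes 2 + 2 · -3 = -4
p(-3) = ⊕ of these = min[4, 2, -4] = -4.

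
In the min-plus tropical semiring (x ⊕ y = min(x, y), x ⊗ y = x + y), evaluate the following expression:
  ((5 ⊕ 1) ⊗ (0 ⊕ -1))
((5 ⊕ 1) ⊗ (0 ⊕ -1)) = 0

Expand innermost to outermost. Recall ⊕ takes the minimum of its arguments and ⊗ takes their sum. Working out the expression ((5 ⊕ 1) ⊗ (0 ⊕ -1)) gives 0.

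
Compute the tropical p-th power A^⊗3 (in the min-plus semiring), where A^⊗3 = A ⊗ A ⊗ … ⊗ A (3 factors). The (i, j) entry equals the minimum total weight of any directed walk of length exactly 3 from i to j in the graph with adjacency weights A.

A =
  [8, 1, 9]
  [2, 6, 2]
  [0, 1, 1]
A^⊗3 =
  [3, 4, 4]
  [3, 3, 4]
  [2, 2, 3]

Each entry (A^⊗3)_ij equals the minimum over all length-3 walks i = v_0 → v_1 → … → v_3 = j of Σ_t A[v_t][v_{t+1}]. For example, for (i, j) = (0, 2) we minimise over 9 possible intermediate vertex sequences; the minimum is 4, attained along the walk 0 → 1 → 2 → 2.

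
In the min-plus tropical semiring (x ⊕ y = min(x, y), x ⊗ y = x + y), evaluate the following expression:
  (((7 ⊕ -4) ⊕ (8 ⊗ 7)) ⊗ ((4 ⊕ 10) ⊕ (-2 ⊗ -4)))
(((7 ⊕ -4) ⊕ (8 ⊗ 7)) ⊗ ((4 ⊕ 10) ⊕ (-2 ⊗ -4))) = -10

Expand innermost to outermost. Recall ⊕ takes the minimum of its arguments and ⊗ takes their sum. Working out the expression (((7 ⊕ -4) ⊕ (8 ⊗ 7)) ⊗ ((4 ⊕ 10) ⊕ (-2 ⊗ -4))) gives -10.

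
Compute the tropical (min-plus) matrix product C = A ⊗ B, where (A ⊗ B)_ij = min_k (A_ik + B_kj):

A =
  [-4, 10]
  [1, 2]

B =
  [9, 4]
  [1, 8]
A ⊗ B =
  [5, 0]
  [3, 5]

Apply the min-plus product entry-by-entry:
  C[0][0] = min over k of (A[0][0] + B[0][0] = -4 + 9 = 5, A[0][1] + B[1][0] = 10 + 1 = 11) = 5 (attained at k = 0)
  C[0][1] = min over k of (A[0][0] + B[0][1] = -4 + 4 = 0, A[0][1] + B[1][1] = 10 + 8 = 18) = 0 (attained at k = 0)
  C[1][0] = min over k of (A[1][0] + B[0][0] = 1 + 9 = 10, A[1][1] + B[1][0] = 2 + 1 = 3) = 3 (attained at k = 1)
  C[1][1] = min over k of (A[1][0] + B[0][1] = 1 + 4 = 5, A[1][1] + B[1][1] = 2 + 8 = 10) = 5 (attained at k = 0)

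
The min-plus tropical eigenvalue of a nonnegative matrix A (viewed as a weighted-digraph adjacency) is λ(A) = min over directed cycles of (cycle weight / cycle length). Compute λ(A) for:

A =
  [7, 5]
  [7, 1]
λ(A) = 1

Enumerate directed cycles and compute their means (weight / length). Sample:
  cycle 0 → 0: weight = 7, length = 1, mean = 7/1 ≈ 7.000
  cycle 1 → 1: weight = 1, length = 1, mean = 1/1 ≈ 1.000
  cycle 0 → 1 → 0: weight = 12, length = 2, mean = 12/2 ≈ 6.000
  cycle 1 → 0 → 1: weight = 12, length = 2, mean = 12/2 ≈ 6.000
Minimum mean = 1.000, attained e.g. along the cycle 1 → 1 with weight 1 and length 1. So λ(A) = 1/1 = 1.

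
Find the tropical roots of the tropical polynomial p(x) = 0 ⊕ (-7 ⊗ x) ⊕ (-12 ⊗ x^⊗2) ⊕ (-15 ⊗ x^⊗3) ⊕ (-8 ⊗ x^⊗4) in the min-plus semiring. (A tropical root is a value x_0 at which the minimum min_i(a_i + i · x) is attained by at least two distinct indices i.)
Roots: {-7, 3, 5, 7}

Each tropical root is a break point of the lower envelope of the lines y = a_i + i · x (there are 5 lines, with slopes 0, 1, ..., 4). Only the lines that attain the minimum somewhere contribute to roots; other lines are dominated. Here the surviving (envelope) indices are i = 4, i = 3, i = 2, i = 1, i = 0.
Intersections between consecutive envelope lines give the roots: for adjacent envelope indices i < j the intersection is x = (a_i − a_j) / (j − i). Reading off the sorted break points: {-7, 3, 5, 7}.
Verification: at each break x_0, at least two indices attain the minimum of min_i(a_i + i · x_0).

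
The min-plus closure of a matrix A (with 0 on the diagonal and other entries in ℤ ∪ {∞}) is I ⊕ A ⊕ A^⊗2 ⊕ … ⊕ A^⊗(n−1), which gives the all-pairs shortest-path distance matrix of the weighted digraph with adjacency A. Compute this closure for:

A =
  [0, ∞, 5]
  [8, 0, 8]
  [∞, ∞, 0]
Closure =
  [0, ∞, 5]
  [8, 0, 8]
  [∞, ∞, 0]

This is the Floyd-Warshall all-pairs shortest-path computation. For each intermediate vertex k = 0, 1, …, 2, update dist[i][j] ← min(dist[i][j], dist[i][k] + dist[k][j]). The final matrix gives, for each (i, j), the minimum total weight of any directed path from i to j (possibly empty when i = j).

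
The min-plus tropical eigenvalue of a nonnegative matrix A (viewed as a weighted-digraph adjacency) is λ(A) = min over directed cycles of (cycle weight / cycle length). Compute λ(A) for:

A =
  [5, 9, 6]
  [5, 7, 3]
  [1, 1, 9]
λ(A) = 2

Enumerate directed cycles and compute their means (weight / length). Sample:
  cycle 0 → 0: weight = 5, length = 1, mean = 5/1 ≈ 5.000
  cycle 1 → 1: weight = 7, length = 1, mean = 7/1 ≈ 7.000
  cycle 2 → 2: weight = 9, length = 1, mean = 9/1 ≈ 9.000
  cycle 0 → 1 → 0: weight = 14, length = 2, mean = 14/2 ≈ 7.000
  cycle 0 → 2 → 0: weight = 7, length = 2, mean = 7/2 ≈ 3.500
  cycle 1 → 0 → 1: weight = 14, length = 2, mean = 14/2 ≈ 7.000
Minimum mean = 2.000, attained e.g. along the cycle 1 → 2 → 1 with weight 4 and length 2. So λ(A) = 4/2 = 2.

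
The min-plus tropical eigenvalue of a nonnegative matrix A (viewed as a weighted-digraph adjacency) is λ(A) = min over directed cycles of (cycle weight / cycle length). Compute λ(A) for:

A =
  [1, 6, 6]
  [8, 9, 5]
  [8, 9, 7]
λ(A) = 1

Enumerate directed cycles and compute their means (weight / length). Sample:
  cycle 0 → 0: weight = 1, length = 1, mean = 1/1 ≈ 1.000
  cycle 1 → 1: weight = 9, length = 1, mean = 9/1 ≈ 9.000
  cycle 2 → 2: weight = 7, length = 1, mean = 7/1 ≈ 7.000
  cycle 0 → 1 → 0: weight = 14, length = 2, mean = 14/2 ≈ 7.000
  cycle 0 → 2 → 0: weight = 14, length = 2, mean = 14/2 ≈ 7.000
  cycle 1 → 0 → 1: weight = 14, length = 2, mean = 14/2 ≈ 7.000
Minimum mean = 1.000, attained e.g. along the cycle 0 → 0 with weight 1 and length 1. So λ(A) = 1/1 = 1.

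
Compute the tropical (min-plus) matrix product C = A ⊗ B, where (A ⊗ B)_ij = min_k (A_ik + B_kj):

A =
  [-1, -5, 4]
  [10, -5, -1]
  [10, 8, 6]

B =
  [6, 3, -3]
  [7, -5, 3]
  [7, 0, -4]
A ⊗ B =
  [2, -10, -4]
  [2, -10, -5]
  [13, 3, 2]

Apply the min-plus product entry-by-entry:
  C[0][0] = min over k of (A[0][0] + B[0][0] = -1 + 6 = 5, A[0][1] + B[1][0] = -5 + 7 = 2, A[0][2] + B[2][0] = 4 + 7 = 11) = 2 (attained at k = 1)
  C[0][1] = min over k of (A[0][0] + B[0][1] = -1 + 3 = 2, A[0][1] + B[1][1] = -5 + -5 = -10, A[0][2] + B[2][1] = 4 + 0 = 4) = -10 (attained at k = 1)
  C[0][2] = min over k of (A[0][0] + B[0][2] = -1 + -3 = -4, A[0][1] + B[1][2] = -5 + 3 = -2, A[0][2] + B[2][2] = 4 + -4 = 0) = -4 (attained at k = 0)
  C[1][0] = min over k of (A[1][0] + B[0][0] = 10 + 6 = 16, A[1][1] + B[1][0] = -5 + 7 = 2, A[1][2] + B[2][0] = -1 + 7 = 6) = 2 (attained at k = 1)
  C[1][1] = min over k of (A[1][0] + B[0][1] = 10 + 3 = 13, A[1][1] + B[1][1] = -5 + -5 = -10, A[1][2] + B[2][1] = -1 + 0 = -1) = -10 (attained at k = 1)
  C[1][2] = min over k of (A[1][0] + B[0][2] = 10 + -3 = 7, A[1][1] + B[1][2] = -5 + 3 = -2, A[1][2] + B[2][2] = -1 + -4 = -5) = -5 (attained at k = 2)
  C[2][0] = min over k of (A[2][0] + B[0][0] = 10 + 6 = 16, A[2][1] + B[1][0] = 8 + 7 = 15, A[2][2] + B[2][0] = 6 + 7 = 13) = 13 (attained at k = 2)
  C[2][1] = min over k of (A[2][0] + B[0][1] = 10 + 3 = 13, A[2][1] + B[1][1] = 8 + -5 = 3, A[2][2] + B[2][1] = 6 + 0 = 6) = 3 (attained at k = 1)
  C[2][2] = min over k of (A[2][0] + B[0][2] = 10 + -3 = 7, A[2][1] + B[1][2] = 8 + 3 = 11, A[2][2] + B[2][2] = 6 + -4 = 2) = 2 (attained at k = 2)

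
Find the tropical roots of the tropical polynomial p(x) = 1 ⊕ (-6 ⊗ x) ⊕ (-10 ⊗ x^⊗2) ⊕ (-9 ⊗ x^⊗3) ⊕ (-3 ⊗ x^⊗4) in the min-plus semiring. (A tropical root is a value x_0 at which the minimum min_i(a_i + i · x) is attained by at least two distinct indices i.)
Roots: {-6, -1, 4, 7}

Each tropical root is a break point of the lower envelope of the lines y = a_i + i · x (there are 5 lines, with slopes 0, 1, ..., 4). Only the lines that attain the minimum somewhere contribute to roots; other lines are dominated. Here the surviving (envelope) indices are i = 4, i = 3, i = 2, i = 1, i = 0.
Intersections between consecutive envelope lines give the roots: for adjacent envelope indices i < j the intersection is x = (a_i − a_j) / (j − i). Reading off the sorted break points: {-6, -1, 4, 7}.
Verification: at each break x_0, at least two indices attain the minimum of min_i(a_i + i · x_0).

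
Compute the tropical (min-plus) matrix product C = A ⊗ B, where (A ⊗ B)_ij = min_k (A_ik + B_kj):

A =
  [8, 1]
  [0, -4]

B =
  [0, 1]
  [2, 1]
A ⊗ B =
  [3, 2]
  [-2, -3]

Apply the min-plus product entry-by-entry:
  C[0][0] = min over k of (A[0][0] + B[0][0] = 8 + 0 = 8, A[0][1] + B[1][0] = 1 + 2 = 3) = 3 (attained at k = 1)
  C[0][1] = min over k of (A[0][0] + B[0][1] = 8 + 1 = 9, A[0][1] + B[1][1] = 1 + 1 = 2) = 2 (attained at k = 1)
  C[1][0] = min over k of (A[1][0] + B[0][0] = 0 + 0 = 0, A[1][1] + B[1][0] = -4 + 2 = -2) = -2 (attained at k = 1)
  C[1][1] = min over k of (A[1][0] + B[0][1] = 0 + 1 = 1, A[1][1] + B[1][1] = -4 + 1 = -3) = -3 (attained at k = 1)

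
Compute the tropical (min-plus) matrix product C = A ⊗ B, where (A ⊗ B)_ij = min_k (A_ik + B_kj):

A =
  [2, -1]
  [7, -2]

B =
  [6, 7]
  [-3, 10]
A ⊗ B =
  [-4, 9]
  [-5, 8]

Apply the min-plus product entry-by-entry:
  C[0][0] = min over k of (A[0][0] + B[0][0] = 2 + 6 = 8, A[0][1] + B[1][0] = -1 + -3 = -4) = -4 (attained at k = 1)
  C[0][1] = min over k of (A[0][0] + B[0][1] = 2 + 7 = 9, A[0][1] + B[1][1] = -1 + 10 = 9) = 9 (attained at k = 0)
  C[1][0] = min over k of (A[1][0] + B[0][0] = 7 + 6 = 13, A[1][1] + B[1][0] = -2 + -3 = -5) = -5 (attained at k = 1)
  C[1][1] = min over k of (A[1][0] + B[0][1] = 7 + 7 = 14, A[1][1] + B[1][1] = -2 + 10 = 8) = 8 (attained at k = 1)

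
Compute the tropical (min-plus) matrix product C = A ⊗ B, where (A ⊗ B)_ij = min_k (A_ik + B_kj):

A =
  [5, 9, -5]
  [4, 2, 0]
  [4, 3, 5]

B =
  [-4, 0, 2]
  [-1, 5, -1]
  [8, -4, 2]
A ⊗ B =
  [1, -9, -3]
  [0, -4, 1]
  [0, 1, 2]

Apply the min-plus product entry-by-entry:
  C[0][0] = min over k of (A[0][0] + B[0][0] = 5 + -4 = 1, A[0][1] + B[1][0] = 9 + -1 = 8, A[0][2] + B[2][0] = -5 + 8 = 3) = 1 (attained at k = 0)
  C[0][1] = min over k of (A[0][0] + B[0][1] = 5 + 0 = 5, A[0][1] + B[1][1] = 9 + 5 = 14, A[0][2] + B[2][1] = -5 + -4 = -9) = -9 (attained at k = 2)
  C[0][2] = min over k of (A[0][0] + B[0][2] = 5 + 2 = 7, A[0][1] + B[1][2] = 9 + -1 = 8, A[0][2] + B[2][2] = -5 + 2 = -3) = -3 (attained at k = 2)
  C[1][0] = min over k of (A[1][0] + B[0][0] = 4 + -4 = 0, A[1][1] + B[1][0] = 2 + -1 = 1, A[1][2] + B[2][0] = 0 + 8 = 8) = 0 (attained at k = 0)
  C[1][1] = min over k of (A[1][0] + B[0][1] = 4 + 0 = 4, A[1][1] + B[1][1] = 2 + 5 = 7, A[1][2] + B[2][1] = 0 + -4 = -4) = -4 (attained at k = 2)
  C[1][2] = min over k of (A[1][0] + B[0][2] = 4 + 2 = 6, A[1][1] + B[1][2] = 2 + -1 = 1, A[1][2] + B[2][2] = 0 + 2 = 2) = 1 (attained at k = 1)
  C[2][0] = min over k of (A[2][0] + B[0][0] = 4 + -4 = 0, A[2][1] + B[1][0] = 3 + -1 = 2, A[2][2] + B[2][0] = 5 + 8 = 13) = 0 (attained at k = 0)
  C[2][1] = min over k of (A[2][0] + B[0][1] = 4 + 0 = 4, A[2][1] + B[1][1] = 3 + 5 = 8, A[2][2] + B[2][1] = 5 + -4 = 1) = 1 (attained at k = 2)
  C[2][2] = min over k of (A[2][0] + B[0][2] = 4 + 2 = 6, A[2][1] + B[1][2] = 3 + -1 = 2, A[2][2] + B[2][2] = 5 + 2 = 7) = 2 (attained at k = 1)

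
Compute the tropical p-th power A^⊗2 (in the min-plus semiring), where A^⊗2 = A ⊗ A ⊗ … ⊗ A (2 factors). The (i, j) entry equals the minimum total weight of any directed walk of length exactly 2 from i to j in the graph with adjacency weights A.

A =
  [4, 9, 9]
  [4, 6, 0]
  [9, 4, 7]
A^⊗2 =
  [8, 13, 9]
  [8, 4, 6]
  [8, 10, 4]

Each entry (A^⊗2)_ij equals the minimum over all length-2 walks i = v_0 → v_1 → … → v_2 = j of Σ_t A[v_t][v_{t+1}]. For example, for (i, j) = (0, 2) we minimise over 3 possible intermediate vertex sequences; the minimum is 9, attained along the walk 0 → 1 → 2.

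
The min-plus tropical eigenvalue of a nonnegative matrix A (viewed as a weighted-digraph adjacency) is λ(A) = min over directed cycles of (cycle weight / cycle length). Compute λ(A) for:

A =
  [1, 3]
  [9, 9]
λ(A) = 1

Enumerate directed cycles and compute their means (weight / length). Sample:
  cycle 0 → 0: weight = 1, length = 1, mean = 1/1 ≈ 1.000
  cycle 1 → 1: weight = 9, length = 1, mean = 9/1 ≈ 9.000
  cycle 0 → 1 → 0: weight = 12, length = 2, mean = 12/2 ≈ 6.000
  cycle 1 → 0 → 1: weight = 12, length = 2, mean = 12/2 ≈ 6.000
Minimum mean = 1.000, attained e.g. along the cycle 0 → 0 with weight 1 and length 1. So λ(A) = 1/1 = 1.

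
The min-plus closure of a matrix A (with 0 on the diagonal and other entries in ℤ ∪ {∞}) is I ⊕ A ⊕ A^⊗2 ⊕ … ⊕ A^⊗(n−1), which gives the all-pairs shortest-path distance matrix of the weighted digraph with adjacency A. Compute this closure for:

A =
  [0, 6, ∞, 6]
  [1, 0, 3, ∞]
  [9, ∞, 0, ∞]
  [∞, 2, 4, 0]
Closure =
  [0, 6, 9, 6]
  [1, 0, 3, 7]
  [9, 15, 0, 15]
  [3, 2, 4, 0]

This is the Floyd-Warshall all-pairs shortest-path computation. For each intermediate vertex k = 0, 1, …, 3, update dist[i][j] ← min(dist[i][j], dist[i][k] + dist[k][j]). The final matrix gives, for each (i, j), the minimum total weight of any directed path from i to j (possibly empty when i = j).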